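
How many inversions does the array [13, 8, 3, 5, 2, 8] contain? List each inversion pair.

Finding inversions in [13, 8, 3, 5, 2, 8]:

(0, 1): arr[0]=13 > arr[1]=8
(0, 2): arr[0]=13 > arr[2]=3
(0, 3): arr[0]=13 > arr[3]=5
(0, 4): arr[0]=13 > arr[4]=2
(0, 5): arr[0]=13 > arr[5]=8
(1, 2): arr[1]=8 > arr[2]=3
(1, 3): arr[1]=8 > arr[3]=5
(1, 4): arr[1]=8 > arr[4]=2
(2, 4): arr[2]=3 > arr[4]=2
(3, 4): arr[3]=5 > arr[4]=2

Total inversions: 10

The array has 10 inversion(s): (0,1), (0,2), (0,3), (0,4), (0,5), (1,2), (1,3), (1,4), (2,4), (3,4). Each pair (i,j) satisfies i < j and arr[i] > arr[j].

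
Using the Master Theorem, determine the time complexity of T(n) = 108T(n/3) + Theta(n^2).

Master Theorem for T(n) = 108T(n/3) + O(n^2):

a = 108, b = 3, c = 2
log_b(a) = log_3(108) = 4.2619

Case 1: c = 2 < log_3(108) = 4.2619
T(n) = O(n^(log_3 108))

For T(n) = 108T(n/3) + O(n^2): log_3(108) = 4.2619. This is Case 1 of the Master Theorem (c < log_b(a), work dominated by leaves), giving O(n^(log_3 108)).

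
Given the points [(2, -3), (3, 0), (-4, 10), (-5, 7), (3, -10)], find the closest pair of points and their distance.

Computing all pairwise distances among 5 points:

d((2, -3), (3, 0)) = 3.1623 <-- minimum
d((2, -3), (-4, 10)) = 14.3178
d((2, -3), (-5, 7)) = 12.2066
d((2, -3), (3, -10)) = 7.0711
d((3, 0), (-4, 10)) = 12.2066
d((3, 0), (-5, 7)) = 10.6301
d((3, 0), (3, -10)) = 10.0
d((-4, 10), (-5, 7)) = 3.1623 <-- minimum
d((-4, 10), (3, -10)) = 21.1896
d((-5, 7), (3, -10)) = 18.7883

Minimum distance: 3.1623 (tie among 2 pairs: (2, -3) and (3, 0); (-4, 10) and (-5, 7))

The minimum Euclidean distance is 3.1623. There is a tie: 2 pairs achieve this minimum — (2, -3) and (3, 0); (-4, 10) and (-5, 7). Any of these is a valid closest pair. For 5 points, brute-force pairwise comparison is shown above. For large n, the divide-and-conquer algorithm (sort by x, recurse on halves, check the dividing strip) achieves O(n log n).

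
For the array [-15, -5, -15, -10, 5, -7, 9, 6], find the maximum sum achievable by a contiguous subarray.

Using Kadane's algorithm on [-15, -5, -15, -10, 5, -7, 9, 6]:

Scanning through the array:
Position 1 (value -5): max_ending_here = -5, max_so_far = -5
Position 2 (value -15): max_ending_here = -15, max_so_far = -5
Position 3 (value -10): max_ending_here = -10, max_so_far = -5
Position 4 (value 5): max_ending_here = 5, max_so_far = 5
Position 5 (value -7): max_ending_here = -2, max_so_far = 5
Position 6 (value 9): max_ending_here = 9, max_so_far = 9
Position 7 (value 6): max_ending_here = 15, max_so_far = 15

Maximum subarray: [9, 6]
Maximum sum: 15

The maximum subarray is [9, 6] with sum 15. This subarray runs from index 6 to index 7.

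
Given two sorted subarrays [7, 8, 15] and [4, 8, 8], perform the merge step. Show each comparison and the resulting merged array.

Merging process:

Compare 7 vs 4: take 4 from right. Merged: [4]
Compare 7 vs 8: take 7 from left. Merged: [4, 7]
Compare 8 vs 8: take 8 from left. Merged: [4, 7, 8]
Compare 15 vs 8: take 8 from right. Merged: [4, 7, 8, 8]
Compare 15 vs 8: take 8 from right. Merged: [4, 7, 8, 8, 8]
Append remaining from left: [15]. Merged: [4, 7, 8, 8, 8, 15]

Final merged array: [4, 7, 8, 8, 8, 15]
Total comparisons: 5

The merged array is [4, 7, 8, 8, 8, 15], requiring 5 comparisons. The merge step runs in O(n) time where n is the total number of elements.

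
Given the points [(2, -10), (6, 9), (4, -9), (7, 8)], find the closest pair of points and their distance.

Computing all pairwise distances among 4 points:

d((2, -10), (6, 9)) = 19.4165
d((2, -10), (4, -9)) = 2.2361
d((2, -10), (7, 8)) = 18.6815
d((6, 9), (4, -9)) = 18.1108
d((6, 9), (7, 8)) = 1.4142 <-- minimum
d((4, -9), (7, 8)) = 17.2627

Closest pair: (6, 9) and (7, 8) with distance 1.4142

The closest pair is (6, 9) and (7, 8) with Euclidean distance 1.4142. For 4 points, brute-force pairwise comparison is shown above. For large n, the divide-and-conquer algorithm (sort by x, recurse on halves, check the dividing strip) achieves O(n log n).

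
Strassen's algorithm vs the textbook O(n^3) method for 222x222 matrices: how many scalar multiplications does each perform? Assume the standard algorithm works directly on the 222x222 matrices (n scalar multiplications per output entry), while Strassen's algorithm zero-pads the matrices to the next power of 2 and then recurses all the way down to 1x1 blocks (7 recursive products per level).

Matrix multiplication for 222x222 matrices:

Strassen's algorithm requires power-of-2 dimensions. Pad 222x222 to 256x256 (next power of 2).

Standard algorithm: 222^3 = 10941048 multiplications
Strassen's algorithm: 7^(log2(256)) = 7^8 = 5764801 multiplications
Savings: 10941048 - 5764801 = 5176247 multiplications

Standard: 10941048 multiplications (222^3). Strassen: 5764801 multiplications (7^8, after padding to 256x256). Strassen reduces 8 recursive multiplications to 7 at each level.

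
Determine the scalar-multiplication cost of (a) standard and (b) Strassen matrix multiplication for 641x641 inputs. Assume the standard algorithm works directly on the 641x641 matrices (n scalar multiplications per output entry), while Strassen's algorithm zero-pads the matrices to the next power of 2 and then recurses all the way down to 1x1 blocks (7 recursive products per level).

Matrix multiplication for 641x641 matrices:

Strassen's algorithm requires power-of-2 dimensions. Pad 641x641 to 1024x1024 (next power of 2).

Standard algorithm: 641^3 = 263374721 multiplications
Strassen's algorithm: 7^(log2(1024)) = 7^10 = 282475249 multiplications
Difference: 263374721 - 282475249 = -19100528 (Strassen uses MORE here due to padding overhead — for small or just-over-power-of-2 n, padding can outweigh the per-level savings)

Standard: 263374721 multiplications (641^3). Strassen: 282475249 multiplications (7^10, after padding to 1024x1024). Strassen reduces 8 recursive multiplications to 7 at each level.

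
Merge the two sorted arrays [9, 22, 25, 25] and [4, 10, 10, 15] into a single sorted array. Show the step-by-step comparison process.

Merging process:

Compare 9 vs 4: take 4 from right. Merged: [4]
Compare 9 vs 10: take 9 from left. Merged: [4, 9]
Compare 22 vs 10: take 10 from right. Merged: [4, 9, 10]
Compare 22 vs 10: take 10 from right. Merged: [4, 9, 10, 10]
Compare 22 vs 15: take 15 from right. Merged: [4, 9, 10, 10, 15]
Append remaining from left: [22, 25, 25]. Merged: [4, 9, 10, 10, 15, 22, 25, 25]

Final merged array: [4, 9, 10, 10, 15, 22, 25, 25]
Total comparisons: 5

The merged array is [4, 9, 10, 10, 15, 22, 25, 25], requiring 5 comparisons. The merge step runs in O(n) time where n is the total number of elements.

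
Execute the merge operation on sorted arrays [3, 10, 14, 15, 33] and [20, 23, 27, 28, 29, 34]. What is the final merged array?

Merging process:

Compare 3 vs 20: take 3 from left. Merged: [3]
Compare 10 vs 20: take 10 from left. Merged: [3, 10]
Compare 14 vs 20: take 14 from left. Merged: [3, 10, 14]
Compare 15 vs 20: take 15 from left. Merged: [3, 10, 14, 15]
Compare 33 vs 20: take 20 from right. Merged: [3, 10, 14, 15, 20]
Compare 33 vs 23: take 23 from right. Merged: [3, 10, 14, 15, 20, 23]
Compare 33 vs 27: take 27 from right. Merged: [3, 10, 14, 15, 20, 23, 27]
Compare 33 vs 28: take 28 from right. Merged: [3, 10, 14, 15, 20, 23, 27, 28]
Compare 33 vs 29: take 29 from right. Merged: [3, 10, 14, 15, 20, 23, 27, 28, 29]
Compare 33 vs 34: take 33 from left. Merged: [3, 10, 14, 15, 20, 23, 27, 28, 29, 33]
Append remaining from right: [34]. Merged: [3, 10, 14, 15, 20, 23, 27, 28, 29, 33, 34]

Final merged array: [3, 10, 14, 15, 20, 23, 27, 28, 29, 33, 34]
Total comparisons: 10

The merged array is [3, 10, 14, 15, 20, 23, 27, 28, 29, 33, 34], requiring 10 comparisons. The merge step runs in O(n) time where n is the total number of elements.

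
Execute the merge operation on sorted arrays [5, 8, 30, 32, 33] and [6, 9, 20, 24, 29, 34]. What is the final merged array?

Merging process:

Compare 5 vs 6: take 5 from left. Merged: [5]
Compare 8 vs 6: take 6 from right. Merged: [5, 6]
Compare 8 vs 9: take 8 from left. Merged: [5, 6, 8]
Compare 30 vs 9: take 9 from right. Merged: [5, 6, 8, 9]
Compare 30 vs 20: take 20 from right. Merged: [5, 6, 8, 9, 20]
Compare 30 vs 24: take 24 from right. Merged: [5, 6, 8, 9, 20, 24]
Compare 30 vs 29: take 29 from right. Merged: [5, 6, 8, 9, 20, 24, 29]
Compare 30 vs 34: take 30 from left. Merged: [5, 6, 8, 9, 20, 24, 29, 30]
Compare 32 vs 34: take 32 from left. Merged: [5, 6, 8, 9, 20, 24, 29, 30, 32]
Compare 33 vs 34: take 33 from left. Merged: [5, 6, 8, 9, 20, 24, 29, 30, 32, 33]
Append remaining from right: [34]. Merged: [5, 6, 8, 9, 20, 24, 29, 30, 32, 33, 34]

Final merged array: [5, 6, 8, 9, 20, 24, 29, 30, 32, 33, 34]
Total comparisons: 10

The merged array is [5, 6, 8, 9, 20, 24, 29, 30, 32, 33, 34], requiring 10 comparisons. The merge step runs in O(n) time where n is the total number of elements.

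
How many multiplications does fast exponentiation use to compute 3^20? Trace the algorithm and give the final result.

Computing 3^20 by squaring (build up from 3^1; each line after the first costs one multiplication):

3^1 = 3
3^2 = (3^1)^2 = 3^2 = 9
3^4 = (3^2)^2 = 9^2 = 81
3^5 = 3 * 3^4 = 3 * 81 = 243
3^10 = (3^5)^2 = 243^2 = 59049
3^20 = (3^10)^2 = 59049^2 = 3486784401

Result: 3486784401
Multiplications needed: 5 (5 lines after 3^1)

3^20 = 3486784401. Using exponentiation by squaring, this requires 5 multiplications. The key idea: if the exponent is even, square the half-power; if odd, multiply by the base once.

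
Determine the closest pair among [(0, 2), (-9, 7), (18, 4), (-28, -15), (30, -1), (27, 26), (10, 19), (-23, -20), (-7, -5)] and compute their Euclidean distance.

Computing all pairwise distances among 9 points:

d((0, 2), (-9, 7)) = 10.2956
d((0, 2), (18, 4)) = 18.1108
d((0, 2), (-28, -15)) = 32.7567
d((0, 2), (30, -1)) = 30.1496
d((0, 2), (27, 26)) = 36.1248
d((0, 2), (10, 19)) = 19.7231
d((0, 2), (-23, -20)) = 31.8277
d((0, 2), (-7, -5)) = 9.8995
d((-9, 7), (18, 4)) = 27.1662
d((-9, 7), (-28, -15)) = 29.0689
d((-9, 7), (30, -1)) = 39.8121
d((-9, 7), (27, 26)) = 40.7063
d((-9, 7), (10, 19)) = 22.4722
d((-9, 7), (-23, -20)) = 30.4138
d((-9, 7), (-7, -5)) = 12.1655
d((18, 4), (-28, -15)) = 49.7695
d((18, 4), (30, -1)) = 13.0
d((18, 4), (27, 26)) = 23.7697
d((18, 4), (10, 19)) = 17.0
d((18, 4), (-23, -20)) = 47.5079
d((18, 4), (-7, -5)) = 26.5707
d((-28, -15), (30, -1)) = 59.6657
d((-28, -15), (27, 26)) = 68.6003
d((-28, -15), (10, 19)) = 50.9902
d((-28, -15), (-23, -20)) = 7.0711 <-- minimum
d((-28, -15), (-7, -5)) = 23.2594
d((30, -1), (27, 26)) = 27.1662
d((30, -1), (10, 19)) = 28.2843
d((30, -1), (-23, -20)) = 56.3028
d((30, -1), (-7, -5)) = 37.2156
d((27, 26), (10, 19)) = 18.3848
d((27, 26), (-23, -20)) = 67.9412
d((27, 26), (-7, -5)) = 46.0109
d((10, 19), (-23, -20)) = 51.0882
d((10, 19), (-7, -5)) = 29.4109
d((-23, -20), (-7, -5)) = 21.9317

Closest pair: (-28, -15) and (-23, -20) with distance 7.0711

The closest pair is (-28, -15) and (-23, -20) with Euclidean distance 7.0711. For 9 points, brute-force pairwise comparison is shown above. For large n, the divide-and-conquer algorithm (sort by x, recurse on halves, check the dividing strip) achieves O(n log n).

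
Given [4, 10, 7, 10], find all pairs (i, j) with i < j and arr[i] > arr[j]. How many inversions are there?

Finding inversions in [4, 10, 7, 10]:

(1, 2): arr[1]=10 > arr[2]=7

Total inversions: 1

The array has 1 inversion(s): (1,2). Each pair (i,j) satisfies i < j and arr[i] > arr[j].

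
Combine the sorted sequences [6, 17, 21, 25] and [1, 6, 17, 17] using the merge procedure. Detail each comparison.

Merging process:

Compare 6 vs 1: take 1 from right. Merged: [1]
Compare 6 vs 6: take 6 from left. Merged: [1, 6]
Compare 17 vs 6: take 6 from right. Merged: [1, 6, 6]
Compare 17 vs 17: take 17 from left. Merged: [1, 6, 6, 17]
Compare 21 vs 17: take 17 from right. Merged: [1, 6, 6, 17, 17]
Compare 21 vs 17: take 17 from right. Merged: [1, 6, 6, 17, 17, 17]
Append remaining from left: [21, 25]. Merged: [1, 6, 6, 17, 17, 17, 21, 25]

Final merged array: [1, 6, 6, 17, 17, 17, 21, 25]
Total comparisons: 6

The merged array is [1, 6, 6, 17, 17, 17, 21, 25], requiring 6 comparisons. The merge step runs in O(n) time where n is the total number of elements.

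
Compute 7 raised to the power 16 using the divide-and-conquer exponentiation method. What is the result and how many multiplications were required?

Computing 7^16 by squaring (build up from 7^1; each line after the first costs one multiplication):

7^1 = 7
7^2 = (7^1)^2 = 7^2 = 49
7^4 = (7^2)^2 = 49^2 = 2401
7^8 = (7^4)^2 = 2401^2 = 5764801
7^16 = (7^8)^2 = 5764801^2 = 33232930569601

Result: 33232930569601
Multiplications needed: 4 (4 lines after 7^1)

7^16 = 33232930569601. Using exponentiation by squaring, this requires 4 multiplications. The key idea: if the exponent is even, square the half-power; if odd, multiply by the base once.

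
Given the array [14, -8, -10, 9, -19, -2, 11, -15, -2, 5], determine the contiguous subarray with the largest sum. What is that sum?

Using Kadane's algorithm on [14, -8, -10, 9, -19, -2, 11, -15, -2, 5]:

Scanning through the array:
Position 1 (value -8): max_ending_here = 6, max_so_far = 14
Position 2 (value -10): max_ending_here = -4, max_so_far = 14
Position 3 (value 9): max_ending_here = 9, max_so_far = 14
Position 4 (value -19): max_ending_here = -10, max_so_far = 14
Position 5 (value -2): max_ending_here = -2, max_so_far = 14
Position 6 (value 11): max_ending_here = 11, max_so_far = 14
Position 7 (value -15): max_ending_here = -4, max_so_far = 14
Position 8 (value -2): max_ending_here = -2, max_so_far = 14
Position 9 (value 5): max_ending_here = 5, max_so_far = 14

Maximum subarray: [14]
Maximum sum: 14

The maximum subarray is [14] with sum 14. This subarray runs from index 0 to index 0.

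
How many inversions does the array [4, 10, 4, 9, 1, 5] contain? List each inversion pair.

Finding inversions in [4, 10, 4, 9, 1, 5]:

(0, 4): arr[0]=4 > arr[4]=1
(1, 2): arr[1]=10 > arr[2]=4
(1, 3): arr[1]=10 > arr[3]=9
(1, 4): arr[1]=10 > arr[4]=1
(1, 5): arr[1]=10 > arr[5]=5
(2, 4): arr[2]=4 > arr[4]=1
(3, 4): arr[3]=9 > arr[4]=1
(3, 5): arr[3]=9 > arr[5]=5

Total inversions: 8

The array has 8 inversion(s): (0,4), (1,2), (1,3), (1,4), (1,5), (2,4), (3,4), (3,5). Each pair (i,j) satisfies i < j and arr[i] > arr[j].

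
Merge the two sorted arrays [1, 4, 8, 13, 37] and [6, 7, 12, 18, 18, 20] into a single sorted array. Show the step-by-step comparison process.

Merging process:

Compare 1 vs 6: take 1 from left. Merged: [1]
Compare 4 vs 6: take 4 from left. Merged: [1, 4]
Compare 8 vs 6: take 6 from right. Merged: [1, 4, 6]
Compare 8 vs 7: take 7 from right. Merged: [1, 4, 6, 7]
Compare 8 vs 12: take 8 from left. Merged: [1, 4, 6, 7, 8]
Compare 13 vs 12: take 12 from right. Merged: [1, 4, 6, 7, 8, 12]
Compare 13 vs 18: take 13 from left. Merged: [1, 4, 6, 7, 8, 12, 13]
Compare 37 vs 18: take 18 from right. Merged: [1, 4, 6, 7, 8, 12, 13, 18]
Compare 37 vs 18: take 18 from right. Merged: [1, 4, 6, 7, 8, 12, 13, 18, 18]
Compare 37 vs 20: take 20 from right. Merged: [1, 4, 6, 7, 8, 12, 13, 18, 18, 20]
Append remaining from left: [37]. Merged: [1, 4, 6, 7, 8, 12, 13, 18, 18, 20, 37]

Final merged array: [1, 4, 6, 7, 8, 12, 13, 18, 18, 20, 37]
Total comparisons: 10

The merged array is [1, 4, 6, 7, 8, 12, 13, 18, 18, 20, 37], requiring 10 comparisons. The merge step runs in O(n) time where n is the total number of elements.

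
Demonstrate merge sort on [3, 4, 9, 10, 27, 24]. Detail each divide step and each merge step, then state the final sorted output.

Merge sort trace:

Split: [3, 4, 9, 10, 27, 24] -> [3, 4, 9] and [10, 27, 24]
  Split: [3, 4, 9] -> [3] and [4, 9]
    Split: [4, 9] -> [4] and [9]
    Merge: [4] + [9] -> [4, 9]
  Merge: [3] + [4, 9] -> [3, 4, 9]
  Split: [10, 27, 24] -> [10] and [27, 24]
    Split: [27, 24] -> [27] and [24]
    Merge: [27] + [24] -> [24, 27]
  Merge: [10] + [24, 27] -> [10, 24, 27]
Merge: [3, 4, 9] + [10, 24, 27] -> [3, 4, 9, 10, 24, 27]

Final sorted array: [3, 4, 9, 10, 24, 27]

The merge sort proceeds by recursively splitting the array and merging sorted halves.
After all merges, the sorted array is [3, 4, 9, 10, 24, 27].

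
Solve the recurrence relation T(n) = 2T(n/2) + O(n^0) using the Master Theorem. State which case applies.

Master Theorem for T(n) = 2T(n/2) + O(n^0):

a = 2, b = 2, c = 0
log_b(a) = log_2(2) = 1.0000

Case 1: c = 0 < log_2(2) = 1.0000
T(n) = O(n^(log_2 2)) = O(n)

For T(n) = 2T(n/2) + O(n^0): log_2(2) = 1.0000. This is Case 1 of the Master Theorem (c < log_b(a), work dominated by leaves), giving O(n).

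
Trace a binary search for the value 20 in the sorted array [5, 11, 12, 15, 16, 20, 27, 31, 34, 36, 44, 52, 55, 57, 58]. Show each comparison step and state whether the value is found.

Binary search for 20 in [5, 11, 12, 15, 16, 20, 27, 31, 34, 36, 44, 52, 55, 57, 58]:

lo=0, hi=14, mid=7, arr[mid]=31 -> 31 > 20, search left half
lo=0, hi=6, mid=3, arr[mid]=15 -> 15 < 20, search right half
lo=4, hi=6, mid=5, arr[mid]=20 -> Found target at index 5!

Binary search finds 20 at index 5 after 3 comparisons. The search repeatedly halves the search space by comparing with the middle element.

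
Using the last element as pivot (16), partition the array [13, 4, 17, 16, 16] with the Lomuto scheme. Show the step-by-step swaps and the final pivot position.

Lomuto partition with pivot = 16:

Initial array: [13, 4, 17, 16, 16]

arr[0]=13 <= 16: swap with position 0, array becomes [13, 4, 17, 16, 16]
arr[1]=4 <= 16: swap with position 1, array becomes [13, 4, 17, 16, 16]
arr[2]=17 > 16: no swap
arr[3]=16 <= 16: swap with position 2, array becomes [13, 4, 16, 17, 16]

Place pivot at position 3: [13, 4, 16, 16, 17]
Pivot position: 3

After partitioning with pivot 16, the array becomes [13, 4, 16, 16, 17]. The pivot is placed at index 3. All elements to the left of the pivot are <= 16, and all elements to the right are > 16.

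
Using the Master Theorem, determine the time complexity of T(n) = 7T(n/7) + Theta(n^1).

Master Theorem for T(n) = 7T(n/7) + O(n^1):

a = 7, b = 7, c = 1
log_b(a) = log_7(7) = 1.0000

Case 2: c = 1 = log_7(7) = 1.0000
T(n) = O(n^1 log n) = O(n log n)

For T(n) = 7T(n/7) + O(n^1): log_7(7) = 1.0000. This is Case 2 of the Master Theorem (c = log_b(a), equal work at all levels), giving O(n log n).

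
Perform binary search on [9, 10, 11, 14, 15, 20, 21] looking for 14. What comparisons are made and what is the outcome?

Binary search for 14 in [9, 10, 11, 14, 15, 20, 21]:

lo=0, hi=6, mid=3, arr[mid]=14 -> Found target at index 3!

Binary search finds 14 at index 3 after 1 comparisons. The search repeatedly halves the search space by comparing with the middle element.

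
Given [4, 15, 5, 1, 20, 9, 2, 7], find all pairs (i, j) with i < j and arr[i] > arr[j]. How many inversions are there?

Finding inversions in [4, 15, 5, 1, 20, 9, 2, 7]:

(0, 3): arr[0]=4 > arr[3]=1
(0, 6): arr[0]=4 > arr[6]=2
(1, 2): arr[1]=15 > arr[2]=5
(1, 3): arr[1]=15 > arr[3]=1
(1, 5): arr[1]=15 > arr[5]=9
(1, 6): arr[1]=15 > arr[6]=2
(1, 7): arr[1]=15 > arr[7]=7
(2, 3): arr[2]=5 > arr[3]=1
(2, 6): arr[2]=5 > arr[6]=2
(4, 5): arr[4]=20 > arr[5]=9
(4, 6): arr[4]=20 > arr[6]=2
(4, 7): arr[4]=20 > arr[7]=7
(5, 6): arr[5]=9 > arr[6]=2
(5, 7): arr[5]=9 > arr[7]=7

Total inversions: 14

The array has 14 inversion(s): (0,3), (0,6), (1,2), (1,3), (1,5), (1,6), (1,7), (2,3), (2,6), (4,5), (4,6), (4,7), (5,6), (5,7). Each pair (i,j) satisfies i < j and arr[i] > arr[j].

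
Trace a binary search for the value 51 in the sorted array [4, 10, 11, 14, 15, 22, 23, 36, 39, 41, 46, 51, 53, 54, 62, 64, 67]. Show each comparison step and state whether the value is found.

Binary search for 51 in [4, 10, 11, 14, 15, 22, 23, 36, 39, 41, 46, 51, 53, 54, 62, 64, 67]:

lo=0, hi=16, mid=8, arr[mid]=39 -> 39 < 51, search right half
lo=9, hi=16, mid=12, arr[mid]=53 -> 53 > 51, search left half
lo=9, hi=11, mid=10, arr[mid]=46 -> 46 < 51, search right half
lo=11, hi=11, mid=11, arr[mid]=51 -> Found target at index 11!

Binary search finds 51 at index 11 after 4 comparisons. The search repeatedly halves the search space by comparing with the middle element.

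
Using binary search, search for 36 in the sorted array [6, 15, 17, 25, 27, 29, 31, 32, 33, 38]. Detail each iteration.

Binary search for 36 in [6, 15, 17, 25, 27, 29, 31, 32, 33, 38]:

lo=0, hi=9, mid=4, arr[mid]=27 -> 27 < 36, search right half
lo=5, hi=9, mid=7, arr[mid]=32 -> 32 < 36, search right half
lo=8, hi=9, mid=8, arr[mid]=33 -> 33 < 36, search right half
lo=9, hi=9, mid=9, arr[mid]=38 -> 38 > 36, search left half
lo=9 > hi=8, target 36 not found

Binary search determines that 36 is not in the array after 4 comparisons. The search space was exhausted without finding the target.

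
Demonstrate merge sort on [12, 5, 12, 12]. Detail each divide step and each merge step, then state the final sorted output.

Merge sort trace:

Split: [12, 5, 12, 12] -> [12, 5] and [12, 12]
  Split: [12, 5] -> [12] and [5]
  Merge: [12] + [5] -> [5, 12]
  Split: [12, 12] -> [12] and [12]
  Merge: [12] + [12] -> [12, 12]
Merge: [5, 12] + [12, 12] -> [5, 12, 12, 12]

Final sorted array: [5, 12, 12, 12]

The merge sort proceeds by recursively splitting the array and merging sorted halves.
After all merges, the sorted array is [5, 12, 12, 12].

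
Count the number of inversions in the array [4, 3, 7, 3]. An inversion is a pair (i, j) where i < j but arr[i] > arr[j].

Finding inversions in [4, 3, 7, 3]:

(0, 1): arr[0]=4 > arr[1]=3
(0, 3): arr[0]=4 > arr[3]=3
(2, 3): arr[2]=7 > arr[3]=3

Total inversions: 3

The array has 3 inversion(s): (0,1), (0,3), (2,3). Each pair (i,j) satisfies i < j and arr[i] > arr[j].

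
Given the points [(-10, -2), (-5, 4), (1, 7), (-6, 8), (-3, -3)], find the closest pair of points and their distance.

Computing all pairwise distances among 5 points:

d((-10, -2), (-5, 4)) = 7.8102
d((-10, -2), (1, 7)) = 14.2127
d((-10, -2), (-6, 8)) = 10.7703
d((-10, -2), (-3, -3)) = 7.0711
d((-5, 4), (1, 7)) = 6.7082
d((-5, 4), (-6, 8)) = 4.1231 <-- minimum
d((-5, 4), (-3, -3)) = 7.2801
d((1, 7), (-6, 8)) = 7.0711
d((1, 7), (-3, -3)) = 10.7703
d((-6, 8), (-3, -3)) = 11.4018

Closest pair: (-5, 4) and (-6, 8) with distance 4.1231

The closest pair is (-5, 4) and (-6, 8) with Euclidean distance 4.1231. For 5 points, brute-force pairwise comparison is shown above. For large n, the divide-and-conquer algorithm (sort by x, recurse on halves, check the dividing strip) achieves O(n log n).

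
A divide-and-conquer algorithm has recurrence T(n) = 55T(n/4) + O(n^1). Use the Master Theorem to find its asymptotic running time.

Master Theorem for T(n) = 55T(n/4) + O(n^1):

a = 55, b = 4, c = 1
log_b(a) = log_4(55) = 2.8907

Case 1: c = 1 < log_4(55) = 2.8907
T(n) = O(n^(log_4 55))

For T(n) = 55T(n/4) + O(n^1): log_4(55) = 2.8907. This is Case 1 of the Master Theorem (c < log_b(a), work dominated by leaves), giving O(n^(log_4 55)).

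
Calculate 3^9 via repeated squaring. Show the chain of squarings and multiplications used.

Computing 3^9 by squaring (build up from 3^1; each line after the first costs one multiplication):

3^1 = 3
3^2 = (3^1)^2 = 3^2 = 9
3^4 = (3^2)^2 = 9^2 = 81
3^8 = (3^4)^2 = 81^2 = 6561
3^9 = 3 * 3^8 = 3 * 6561 = 19683

Result: 19683
Multiplications needed: 4 (4 lines after 3^1)

3^9 = 19683. Using exponentiation by squaring, this requires 4 multiplications. The key idea: if the exponent is even, square the half-power; if odd, multiply by the base once.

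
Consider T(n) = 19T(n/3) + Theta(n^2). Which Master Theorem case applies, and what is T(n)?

Master Theorem for T(n) = 19T(n/3) + O(n^2):

a = 19, b = 3, c = 2
log_b(a) = log_3(19) = 2.6801

Case 1: c = 2 < log_3(19) = 2.6801
T(n) = O(n^(log_3 19))

For T(n) = 19T(n/3) + O(n^2): log_3(19) = 2.6801. This is Case 1 of the Master Theorem (c < log_b(a), work dominated by leaves), giving O(n^(log_3 19)).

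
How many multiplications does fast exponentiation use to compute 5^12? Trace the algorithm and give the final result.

Computing 5^12 by squaring (build up from 5^1; each line after the first costs one multiplication):

5^1 = 5
5^2 = (5^1)^2 = 5^2 = 25
5^3 = 5 * 5^2 = 5 * 25 = 125
5^6 = (5^3)^2 = 125^2 = 15625
5^12 = (5^6)^2 = 15625^2 = 244140625

Result: 244140625
Multiplications needed: 4 (4 lines after 5^1)

5^12 = 244140625. Using exponentiation by squaring, this requires 4 multiplications. The key idea: if the exponent is even, square the half-power; if odd, multiply by the base once.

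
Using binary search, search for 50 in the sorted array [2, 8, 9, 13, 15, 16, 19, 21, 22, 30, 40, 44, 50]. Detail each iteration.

Binary search for 50 in [2, 8, 9, 13, 15, 16, 19, 21, 22, 30, 40, 44, 50]:

lo=0, hi=12, mid=6, arr[mid]=19 -> 19 < 50, search right half
lo=7, hi=12, mid=9, arr[mid]=30 -> 30 < 50, search right half
lo=10, hi=12, mid=11, arr[mid]=44 -> 44 < 50, search right half
lo=12, hi=12, mid=12, arr[mid]=50 -> Found target at index 12!

Binary search finds 50 at index 12 after 4 comparisons. The search repeatedly halves the search space by comparing with the middle element.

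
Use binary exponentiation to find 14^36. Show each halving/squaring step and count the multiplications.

Computing 14^36 by squaring (build up from 14^1; each line after the first costs one multiplication):

14^1 = 14
14^2 = (14^1)^2 = 14^2 = 196
14^4 = (14^2)^2 = 196^2 = 38416
14^8 = (14^4)^2 = 38416^2 = 1475789056
14^9 = 14 * 14^8 = 14 * 1475789056 = 20661046784
14^18 = (14^9)^2 = 20661046784^2 = 426878854210636742656
14^36 = (14^18)^2 = 426878854210636742656^2 = 182225556172186058674940229804729969934336

Result: 182225556172186058674940229804729969934336
Multiplications needed: 6 (6 lines after 14^1)

14^36 = 182225556172186058674940229804729969934336. Using exponentiation by squaring, this requires 6 multiplications. The key idea: if the exponent is even, square the half-power; if odd, multiply by the base once.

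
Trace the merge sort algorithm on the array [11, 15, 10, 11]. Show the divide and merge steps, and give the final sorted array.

Merge sort trace:

Split: [11, 15, 10, 11] -> [11, 15] and [10, 11]
  Split: [11, 15] -> [11] and [15]
  Merge: [11] + [15] -> [11, 15]
  Split: [10, 11] -> [10] and [11]
  Merge: [10] + [11] -> [10, 11]
Merge: [11, 15] + [10, 11] -> [10, 11, 11, 15]

Final sorted array: [10, 11, 11, 15]

The merge sort proceeds by recursively splitting the array and merging sorted halves.
After all merges, the sorted array is [10, 11, 11, 15].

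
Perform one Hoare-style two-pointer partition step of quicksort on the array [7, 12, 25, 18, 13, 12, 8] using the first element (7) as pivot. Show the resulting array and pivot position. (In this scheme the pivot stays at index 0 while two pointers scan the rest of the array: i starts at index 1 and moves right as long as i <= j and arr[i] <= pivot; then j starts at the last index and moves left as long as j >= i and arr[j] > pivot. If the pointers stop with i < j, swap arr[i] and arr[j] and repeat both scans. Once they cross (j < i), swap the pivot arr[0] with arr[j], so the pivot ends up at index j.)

Hoare-style two-pointer partition with pivot = 7:

Initial array: [7, 12, 25, 18, 13, 12, 8]

Pointers start at i = 1, j = 6.
i ends at 1, j ends at 0: the pointers have crossed (j < i), so scanning stops.

j = 0, so swapping arr[0] with arr[j] leaves the pivot at position 0: [7, 12, 25, 18, 13, 12, 8]
Pivot position: 0

After partitioning with pivot 7, the array becomes [7, 12, 25, 18, 13, 12, 8]. The pivot is placed at index 0. All elements to the left of the pivot are <= 7, and all elements to the right are > 7.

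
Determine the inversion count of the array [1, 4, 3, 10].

Finding inversions in [1, 4, 3, 10]:

(1, 2): arr[1]=4 > arr[2]=3

Total inversions: 1

The array has 1 inversion(s): (1,2). Each pair (i,j) satisfies i < j and arr[i] > arr[j].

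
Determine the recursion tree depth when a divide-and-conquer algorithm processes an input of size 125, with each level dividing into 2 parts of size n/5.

For divide and conquer with division factor 5:

Problem sizes at each level:
Level 0: 125
Level 1: 25
Level 2: 5
Level 3: 1

The root is level 0 and the size-1 base case is level 3 (the tree spans levels 0 through 3, i.e. 4 levels counting the root), so the depth is the number of divisions: log_5(125) = 3

The recursion tree depth is log_5(125) = 3. At each level, the problem size is divided by 5, so it takes 3 divisions to reduce to a base case of size 1. The algorithm makes 2 recursive calls at each level.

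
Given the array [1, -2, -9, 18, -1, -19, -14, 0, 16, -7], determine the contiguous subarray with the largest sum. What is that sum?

Using Kadane's algorithm on [1, -2, -9, 18, -1, -19, -14, 0, 16, -7]:

Scanning through the array:
Position 1 (value -2): max_ending_here = -1, max_so_far = 1
Position 2 (value -9): max_ending_here = -9, max_so_far = 1
Position 3 (value 18): max_ending_here = 18, max_so_far = 18
Position 4 (value -1): max_ending_here = 17, max_so_far = 18
Position 5 (value -19): max_ending_here = -2, max_so_far = 18
Position 6 (value -14): max_ending_here = -14, max_so_far = 18
Position 7 (value 0): max_ending_here = 0, max_so_far = 18
Position 8 (value 16): max_ending_here = 16, max_so_far = 18
Position 9 (value -7): max_ending_here = 9, max_so_far = 18

Maximum subarray: [18]
Maximum sum: 18

The maximum subarray is [18] with sum 18. This subarray runs from index 3 to index 3.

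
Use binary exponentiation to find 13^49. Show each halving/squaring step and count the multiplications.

Computing 13^49 by squaring (build up from 13^1; each line after the first costs one multiplication):

13^1 = 13
13^2 = (13^1)^2 = 13^2 = 169
13^3 = 13 * 13^2 = 13 * 169 = 2197
13^6 = (13^3)^2 = 2197^2 = 4826809
13^12 = (13^6)^2 = 4826809^2 = 23298085122481
13^24 = (13^12)^2 = 23298085122481^2 = 542800770374370512771595361
13^48 = (13^24)^2 = 542800770374370512771595361^2 = 294632676319010105335586872991323185304149065116720321
13^49 = 13 * 13^48 = 13 * 294632676319010105335586872991323185304149065116720321 = 3830224792147131369362629348887201408953937846517364173

Result: 3830224792147131369362629348887201408953937846517364173
Multiplications needed: 7 (7 lines after 13^1)

13^49 = 3830224792147131369362629348887201408953937846517364173. Using exponentiation by squaring, this requires 7 multiplications. The key idea: if the exponent is even, square the half-power; if odd, multiply by the base once.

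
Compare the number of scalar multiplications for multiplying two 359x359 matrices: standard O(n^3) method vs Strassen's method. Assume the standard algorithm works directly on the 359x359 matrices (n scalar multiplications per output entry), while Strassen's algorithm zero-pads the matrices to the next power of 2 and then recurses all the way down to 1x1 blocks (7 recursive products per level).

Matrix multiplication for 359x359 matrices:

Strassen's algorithm requires power-of-2 dimensions. Pad 359x359 to 512x512 (next power of 2).

Standard algorithm: 359^3 = 46268279 multiplications
Strassen's algorithm: 7^(log2(512)) = 7^9 = 40353607 multiplications
Savings: 46268279 - 40353607 = 5914672 multiplications

Standard: 46268279 multiplications (359^3). Strassen: 40353607 multiplications (7^9, after padding to 512x512). Strassen reduces 8 recursive multiplications to 7 at each level.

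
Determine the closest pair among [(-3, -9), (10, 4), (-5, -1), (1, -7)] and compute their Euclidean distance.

Computing all pairwise distances among 4 points:

d((-3, -9), (10, 4)) = 18.3848
d((-3, -9), (-5, -1)) = 8.2462
d((-3, -9), (1, -7)) = 4.4721 <-- minimum
d((10, 4), (-5, -1)) = 15.8114
d((10, 4), (1, -7)) = 14.2127
d((-5, -1), (1, -7)) = 8.4853

Closest pair: (-3, -9) and (1, -7) with distance 4.4721

The closest pair is (-3, -9) and (1, -7) with Euclidean distance 4.4721. For 4 points, brute-force pairwise comparison is shown above. For large n, the divide-and-conquer algorithm (sort by x, recurse on halves, check the dividing strip) achieves O(n log n).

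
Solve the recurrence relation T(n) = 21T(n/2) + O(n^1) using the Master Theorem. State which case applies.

Master Theorem for T(n) = 21T(n/2) + O(n^1):

a = 21, b = 2, c = 1
log_b(a) = log_2(21) = 4.3923

Case 1: c = 1 < log_2(21) = 4.3923
T(n) = O(n^(log_2 21))

For T(n) = 21T(n/2) + O(n^1): log_2(21) = 4.3923. This is Case 1 of the Master Theorem (c < log_b(a), work dominated by leaves), giving O(n^(log_2 21)).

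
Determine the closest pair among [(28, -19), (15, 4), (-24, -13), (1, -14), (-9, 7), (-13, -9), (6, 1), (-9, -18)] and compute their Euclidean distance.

Computing all pairwise distances among 8 points:

d((28, -19), (15, 4)) = 26.4197
d((28, -19), (-24, -13)) = 52.345
d((28, -19), (1, -14)) = 27.4591
d((28, -19), (-9, 7)) = 45.2217
d((28, -19), (-13, -9)) = 42.2019
d((28, -19), (6, 1)) = 29.7321
d((28, -19), (-9, -18)) = 37.0135
d((15, 4), (-24, -13)) = 42.5441
d((15, 4), (1, -14)) = 22.8035
d((15, 4), (-9, 7)) = 24.1868
d((15, 4), (-13, -9)) = 30.8707
d((15, 4), (6, 1)) = 9.4868 <-- minimum
d((15, 4), (-9, -18)) = 32.5576
d((-24, -13), (1, -14)) = 25.02
d((-24, -13), (-9, 7)) = 25.0
d((-24, -13), (-13, -9)) = 11.7047
d((-24, -13), (6, 1)) = 33.1059
d((-24, -13), (-9, -18)) = 15.8114
d((1, -14), (-9, 7)) = 23.2594
d((1, -14), (-13, -9)) = 14.8661
d((1, -14), (6, 1)) = 15.8114
d((1, -14), (-9, -18)) = 10.7703
d((-9, 7), (-13, -9)) = 16.4924
d((-9, 7), (6, 1)) = 16.1555
d((-9, 7), (-9, -18)) = 25.0
d((-13, -9), (6, 1)) = 21.4709
d((-13, -9), (-9, -18)) = 9.8489
d((6, 1), (-9, -18)) = 24.2074

Closest pair: (15, 4) and (6, 1) with distance 9.4868

The closest pair is (15, 4) and (6, 1) with Euclidean distance 9.4868. For 8 points, brute-force pairwise comparison is shown above. For large n, the divide-and-conquer algorithm (sort by x, recurse on halves, check the dividing strip) achieves O(n log n).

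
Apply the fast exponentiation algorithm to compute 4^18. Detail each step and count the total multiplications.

Computing 4^18 by squaring (build up from 4^1; each line after the first costs one multiplication):

4^1 = 4
4^2 = (4^1)^2 = 4^2 = 16
4^4 = (4^2)^2 = 16^2 = 256
4^8 = (4^4)^2 = 256^2 = 65536
4^9 = 4 * 4^8 = 4 * 65536 = 262144
4^18 = (4^9)^2 = 262144^2 = 68719476736

Result: 68719476736
Multiplications needed: 5 (5 lines after 4^1)

4^18 = 68719476736. Using exponentiation by squaring, this requires 5 multiplications. The key idea: if the exponent is even, square the half-power; if odd, multiply by the base once.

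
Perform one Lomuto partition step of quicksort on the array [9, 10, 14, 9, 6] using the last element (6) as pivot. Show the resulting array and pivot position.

Lomuto partition with pivot = 6:

Initial array: [9, 10, 14, 9, 6]

arr[0]=9 > 6: no swap
arr[1]=10 > 6: no swap
arr[2]=14 > 6: no swap
arr[3]=9 > 6: no swap

Place pivot at position 0: [6, 10, 14, 9, 9]
Pivot position: 0

After partitioning with pivot 6, the array becomes [6, 10, 14, 9, 9]. The pivot is placed at index 0. All elements to the left of the pivot are <= 6, and all elements to the right are > 6.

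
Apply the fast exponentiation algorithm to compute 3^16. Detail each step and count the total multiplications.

Computing 3^16 by squaring (build up from 3^1; each line after the first costs one multiplication):

3^1 = 3
3^2 = (3^1)^2 = 3^2 = 9
3^4 = (3^2)^2 = 9^2 = 81
3^8 = (3^4)^2 = 81^2 = 6561
3^16 = (3^8)^2 = 6561^2 = 43046721

Result: 43046721
Multiplications needed: 4 (4 lines after 3^1)

3^16 = 43046721. Using exponentiation by squaring, this requires 4 multiplications. The key idea: if the exponent is even, square the half-power; if odd, multiply by the base once.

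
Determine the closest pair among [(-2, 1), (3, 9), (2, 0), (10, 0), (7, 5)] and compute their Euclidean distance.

Computing all pairwise distances among 5 points:

d((-2, 1), (3, 9)) = 9.434
d((-2, 1), (2, 0)) = 4.1231 <-- minimum
d((-2, 1), (10, 0)) = 12.0416
d((-2, 1), (7, 5)) = 9.8489
d((3, 9), (2, 0)) = 9.0554
d((3, 9), (10, 0)) = 11.4018
d((3, 9), (7, 5)) = 5.6569
d((2, 0), (10, 0)) = 8.0
d((2, 0), (7, 5)) = 7.0711
d((10, 0), (7, 5)) = 5.831

Closest pair: (-2, 1) and (2, 0) with distance 4.1231

The closest pair is (-2, 1) and (2, 0) with Euclidean distance 4.1231. For 5 points, brute-force pairwise comparison is shown above. For large n, the divide-and-conquer algorithm (sort by x, recurse on halves, check the dividing strip) achieves O(n log n).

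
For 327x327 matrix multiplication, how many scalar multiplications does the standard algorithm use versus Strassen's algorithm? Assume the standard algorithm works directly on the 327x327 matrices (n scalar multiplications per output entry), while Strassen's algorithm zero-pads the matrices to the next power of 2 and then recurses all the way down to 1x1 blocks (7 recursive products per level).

Matrix multiplication for 327x327 matrices:

Strassen's algorithm requires power-of-2 dimensions. Pad 327x327 to 512x512 (next power of 2).

Standard algorithm: 327^3 = 34965783 multiplications
Strassen's algorithm: 7^(log2(512)) = 7^9 = 40353607 multiplications
Difference: 34965783 - 40353607 = -5387824 (Strassen uses MORE here due to padding overhead — for small or just-over-power-of-2 n, padding can outweigh the per-level savings)

Standard: 34965783 multiplications (327^3). Strassen: 40353607 multiplications (7^9, after padding to 512x512). Strassen reduces 8 recursive multiplications to 7 at each level.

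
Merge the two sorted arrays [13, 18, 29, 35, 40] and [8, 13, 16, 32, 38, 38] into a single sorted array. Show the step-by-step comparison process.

Merging process:

Compare 13 vs 8: take 8 from right. Merged: [8]
Compare 13 vs 13: take 13 from left. Merged: [8, 13]
Compare 18 vs 13: take 13 from right. Merged: [8, 13, 13]
Compare 18 vs 16: take 16 from right. Merged: [8, 13, 13, 16]
Compare 18 vs 32: take 18 from left. Merged: [8, 13, 13, 16, 18]
Compare 29 vs 32: take 29 from left. Merged: [8, 13, 13, 16, 18, 29]
Compare 35 vs 32: take 32 from right. Merged: [8, 13, 13, 16, 18, 29, 32]
Compare 35 vs 38: take 35 from left. Merged: [8, 13, 13, 16, 18, 29, 32, 35]
Compare 40 vs 38: take 38 from right. Merged: [8, 13, 13, 16, 18, 29, 32, 35, 38]
Compare 40 vs 38: take 38 from right. Merged: [8, 13, 13, 16, 18, 29, 32, 35, 38, 38]
Append remaining from left: [40]. Merged: [8, 13, 13, 16, 18, 29, 32, 35, 38, 38, 40]

Final merged array: [8, 13, 13, 16, 18, 29, 32, 35, 38, 38, 40]
Total comparisons: 10

The merged array is [8, 13, 13, 16, 18, 29, 32, 35, 38, 38, 40], requiring 10 comparisons. The merge step runs in O(n) time where n is the total number of elements.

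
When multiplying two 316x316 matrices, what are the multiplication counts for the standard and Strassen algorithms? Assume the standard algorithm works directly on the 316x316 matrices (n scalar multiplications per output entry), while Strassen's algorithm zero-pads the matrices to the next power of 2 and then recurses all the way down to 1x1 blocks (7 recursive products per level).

Matrix multiplication for 316x316 matrices:

Strassen's algorithm requires power-of-2 dimensions. Pad 316x316 to 512x512 (next power of 2).

Standard algorithm: 316^3 = 31554496 multiplications
Strassen's algorithm: 7^(log2(512)) = 7^9 = 40353607 multiplications
Difference: 31554496 - 40353607 = -8799111 (Strassen uses MORE here due to padding overhead — for small or just-over-power-of-2 n, padding can outweigh the per-level savings)

Standard: 31554496 multiplications (316^3). Strassen: 40353607 multiplications (7^9, after padding to 512x512). Strassen reduces 8 recursive multiplications to 7 at each level.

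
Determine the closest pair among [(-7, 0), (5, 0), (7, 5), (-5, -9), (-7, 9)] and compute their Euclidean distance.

Computing all pairwise distances among 5 points:

d((-7, 0), (5, 0)) = 12.0
d((-7, 0), (7, 5)) = 14.8661
d((-7, 0), (-5, -9)) = 9.2195
d((-7, 0), (-7, 9)) = 9.0
d((5, 0), (7, 5)) = 5.3852 <-- minimum
d((5, 0), (-5, -9)) = 13.4536
d((5, 0), (-7, 9)) = 15.0
d((7, 5), (-5, -9)) = 18.4391
d((7, 5), (-7, 9)) = 14.5602
d((-5, -9), (-7, 9)) = 18.1108

Closest pair: (5, 0) and (7, 5) with distance 5.3852

The closest pair is (5, 0) and (7, 5) with Euclidean distance 5.3852. For 5 points, brute-force pairwise comparison is shown above. For large n, the divide-and-conquer algorithm (sort by x, recurse on halves, check the dividing strip) achieves O(n log n).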